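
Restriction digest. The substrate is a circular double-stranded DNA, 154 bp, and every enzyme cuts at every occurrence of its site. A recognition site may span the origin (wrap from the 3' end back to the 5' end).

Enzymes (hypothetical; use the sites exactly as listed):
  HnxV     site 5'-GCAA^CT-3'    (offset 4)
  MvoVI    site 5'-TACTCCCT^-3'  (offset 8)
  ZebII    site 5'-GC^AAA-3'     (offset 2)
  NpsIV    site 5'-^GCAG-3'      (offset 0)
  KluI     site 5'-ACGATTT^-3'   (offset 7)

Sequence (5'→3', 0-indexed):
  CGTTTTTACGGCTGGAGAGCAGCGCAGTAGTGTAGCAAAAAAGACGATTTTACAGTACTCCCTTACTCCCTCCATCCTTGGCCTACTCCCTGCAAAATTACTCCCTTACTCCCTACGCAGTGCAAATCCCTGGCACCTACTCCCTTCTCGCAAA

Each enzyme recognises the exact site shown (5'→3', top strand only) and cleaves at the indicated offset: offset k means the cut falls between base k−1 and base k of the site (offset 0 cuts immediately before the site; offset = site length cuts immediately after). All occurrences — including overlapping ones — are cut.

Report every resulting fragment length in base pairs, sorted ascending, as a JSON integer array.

[2,2,5,6,7,8,8,13,13,13,14,20,21,22]

Scan for sites:
  HnxV (GCAACT, off=4): no sites
  MvoVI TACTCCCT/8: at [55, 63, 83, 98, 106, 137] ⇒ [63, 71, 91, 106, 114, 145]
  ZebII GCAAA/2: at [34, 91, 121, 149] ⇒ [36, 93, 123, 151]
  NpsIV GCAG/0: at [18, 23, 116] ⇒ [18, 23, 116]
  KluI ACGATTT/7: at [43] ⇒ [50]

Pooled cuts: [18, 23, 36, 50, 63, 71, 91, 93, 106, 114, 116, 123, 145, 151]

Fragments:
  18→23: 5 bp
  23→36: 13 bp
  36→50: 14 bp
  50→63: 13 bp
  63→71: 8 bp
  71→91: 20 bp
  91→93: 2 bp
  93→106: 13 bp
  106→114: 8 bp
  114→116: 2 bp
  116→123: 7 bp
  123→145: 22 bp
  145→151: 6 bp
  151→18 (wrap): 154-151+18 = 21 bp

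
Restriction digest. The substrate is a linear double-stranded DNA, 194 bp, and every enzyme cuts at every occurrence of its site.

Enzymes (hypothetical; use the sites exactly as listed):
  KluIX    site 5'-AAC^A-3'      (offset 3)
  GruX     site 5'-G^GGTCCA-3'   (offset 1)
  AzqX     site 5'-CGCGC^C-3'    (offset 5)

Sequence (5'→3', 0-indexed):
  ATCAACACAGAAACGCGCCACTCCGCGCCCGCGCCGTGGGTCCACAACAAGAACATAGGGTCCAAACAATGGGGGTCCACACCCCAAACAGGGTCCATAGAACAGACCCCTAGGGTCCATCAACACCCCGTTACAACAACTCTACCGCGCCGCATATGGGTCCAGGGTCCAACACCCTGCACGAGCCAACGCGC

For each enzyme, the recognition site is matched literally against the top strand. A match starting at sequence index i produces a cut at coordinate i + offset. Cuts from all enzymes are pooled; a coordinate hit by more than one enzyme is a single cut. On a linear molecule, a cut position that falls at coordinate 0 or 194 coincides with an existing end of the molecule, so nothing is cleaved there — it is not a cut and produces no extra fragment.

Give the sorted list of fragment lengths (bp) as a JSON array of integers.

[2,4,4,6,6,6,6,7,8,8,9,10,10,10,11,12,12,13,13,16,21]

Scan for sites:
  KluIX (AACA, off=3): starts [3, 45, 51, 64, 86, 100, 121, 134, 170] → cuts [6, 48, 54, 67, 89, 103, 124, 137, 173]
  GruX (GGGTCCA, off=1): starts [37, 57, 72, 90, 112, 157, 164] → cuts [38, 58, 73, 91, 113, 158, 165]
  AzqX (CGCGCC, off=5): starts [13, 23, 29, 145] → cuts [18, 28, 34, 150]

All cut coordinates (distinct, sorted): [6, 18, 28, 34, 38, 48, 54, 58, 67, 73, 89, 91, 103, 113, 124, 137, 150, 158, 165, 173]

Fragments:
  [0,6): 6 bp
  [6,18): 12 bp
  [18,28): 10 bp
  [28,34): 6 bp
  [34,38): 4 bp
  [38,48): 10 bp
  [48,54): 6 bp
  [54,58): 4 bp
  [58,67): 9 bp
  [67,73): 6 bp
  [73,89): 16 bp
  [89,91): 2 bp
  [91,103): 12 bp
  [103,113): 10 bp
  [113,124): 11 bp
  [124,137): 13 bp
  [137,150): 13 bp
  [150,158): 8 bp
  [158,165): 7 bp
  [165,173): 8 bp
  [173,194): 21 bp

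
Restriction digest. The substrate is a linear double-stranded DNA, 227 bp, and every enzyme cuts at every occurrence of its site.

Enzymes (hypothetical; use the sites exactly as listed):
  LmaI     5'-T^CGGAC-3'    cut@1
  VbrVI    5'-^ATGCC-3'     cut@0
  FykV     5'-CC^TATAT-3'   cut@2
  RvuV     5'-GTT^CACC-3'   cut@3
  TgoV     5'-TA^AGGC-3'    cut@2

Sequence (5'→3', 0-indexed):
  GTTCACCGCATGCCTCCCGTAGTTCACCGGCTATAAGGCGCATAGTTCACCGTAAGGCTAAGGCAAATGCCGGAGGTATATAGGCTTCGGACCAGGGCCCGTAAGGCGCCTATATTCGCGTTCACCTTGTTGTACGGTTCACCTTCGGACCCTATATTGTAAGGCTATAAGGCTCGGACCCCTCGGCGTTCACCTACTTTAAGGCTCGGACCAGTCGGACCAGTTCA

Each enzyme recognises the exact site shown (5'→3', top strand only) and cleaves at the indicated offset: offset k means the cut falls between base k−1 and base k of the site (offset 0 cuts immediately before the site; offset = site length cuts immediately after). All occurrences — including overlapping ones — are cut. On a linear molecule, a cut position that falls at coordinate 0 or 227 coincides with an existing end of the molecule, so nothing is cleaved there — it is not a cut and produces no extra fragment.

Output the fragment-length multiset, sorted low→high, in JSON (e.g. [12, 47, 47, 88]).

Site scan:
  LmaI (TCGGAC, off=1): starts [86, 144, 173, 205, 214] → cuts [87, 145, 174, 206, 215]
  VbrVI (ATGCC, off=0): starts [9, 66] → cuts [9, 66]
  FykV (CCTATAT, off=2): starts [108, 150] → cuts [110, 152]
  RvuV (GTTCACC, off=3): starts [0, 21, 44, 119, 136, 187] → cuts [3, 24, 47, 122, 139, 190]
  TgoV (TAAGGC, off=2): starts [33, 52, 58, 101, 159, 167, 199] → cuts [35, 54, 60, 103, 161, 169, 201]

All cut coordinates (distinct, sorted): [3, 9, 24, 35, 47, 54, 60, 66, 87, 103, 110, 122, 139, 145, 152, 161, 169, 174, 190, 201, 206, 215]

Fragments:
  [0,3): 3 bp
  [3,9): 6 bp
  [9,24): 15 bp
  [24,35): 11 bp
  [35,47): 12 bp
  [47,54): 7 bp
  [54,60): 6 bp
  [60,66): 6 bp
  [66,87): 21 bp
  [87,103): 16 bp
  [103,110): 7 bp
  [110,122): 12 bp
  [122,139): 17 bp
  [139,145): 6 bp
  [145,152): 7 bp
  [152,161): 9 bp
  [161,169): 8 bp
  [169,174): 5 bp
  [174,190): 16 bp
  [190,201): 11 bp
  [201,206): 5 bp
  [206,215): 9 bp
  [215,227): 12 bp

[3,5,5,6,6,6,6,7,7,7,8,9,9,11,11,12,12,12,15,16,16,17,21]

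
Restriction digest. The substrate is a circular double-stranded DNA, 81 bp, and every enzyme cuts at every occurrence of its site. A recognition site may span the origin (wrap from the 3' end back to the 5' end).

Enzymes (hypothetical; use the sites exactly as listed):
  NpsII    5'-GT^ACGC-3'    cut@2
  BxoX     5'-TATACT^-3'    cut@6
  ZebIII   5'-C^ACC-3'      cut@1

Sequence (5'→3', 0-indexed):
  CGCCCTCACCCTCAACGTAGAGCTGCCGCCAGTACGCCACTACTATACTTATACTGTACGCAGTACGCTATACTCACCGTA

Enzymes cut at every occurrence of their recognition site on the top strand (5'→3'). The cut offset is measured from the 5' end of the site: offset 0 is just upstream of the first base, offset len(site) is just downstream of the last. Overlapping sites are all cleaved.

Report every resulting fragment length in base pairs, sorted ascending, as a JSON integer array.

Per-enzyme occurrences:
  NpsII GTACGC/2: at [31, 55, 62, 78] ⇒ [33, 57, 64, 80]
  BxoX TATACT/6: at [43, 49, 68] ⇒ [49, 55, 74]
  ZebIII CACC/1: at [6, 74] ⇒ [7, 75]

All cut coordinates (distinct, sorted): [7, 33, 49, 55, 57, 64, 74, 75, 80]

Fragments:
  7→33: 26 bp
  33→49: 16 bp
  49→55: 6 bp
  55→57: 2 bp
  57→64: 7 bp
  64→74: 10 bp
  74→75: 1 bp
  75→80: 5 bp
  80→7 (wrap): 81-80+7 = 8 bp

[1,2,5,6,7,8,10,16,26]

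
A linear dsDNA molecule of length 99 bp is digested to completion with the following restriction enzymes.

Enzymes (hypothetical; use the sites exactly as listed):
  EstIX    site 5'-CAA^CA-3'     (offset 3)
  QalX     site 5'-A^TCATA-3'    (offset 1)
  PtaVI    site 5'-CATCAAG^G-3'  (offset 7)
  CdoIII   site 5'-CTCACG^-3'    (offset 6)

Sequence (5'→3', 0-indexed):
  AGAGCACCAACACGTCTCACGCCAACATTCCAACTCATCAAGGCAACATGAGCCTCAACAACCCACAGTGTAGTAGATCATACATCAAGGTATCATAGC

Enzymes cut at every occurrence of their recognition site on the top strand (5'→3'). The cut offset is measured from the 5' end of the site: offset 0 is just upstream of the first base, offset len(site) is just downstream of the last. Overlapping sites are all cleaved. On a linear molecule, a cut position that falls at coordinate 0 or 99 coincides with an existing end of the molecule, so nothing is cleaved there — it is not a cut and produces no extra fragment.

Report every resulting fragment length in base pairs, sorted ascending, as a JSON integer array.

Scan for sites:
  EstIX CAACA/3: at [7, 22, 43, 55] ⇒ [10, 25, 46, 58]
  QalX ATCATA/1: at [76, 91] ⇒ [77, 92]
  PtaVI CATCAAGG/7: at [35, 82] ⇒ [42, 89]
  CdoIII CTCACG/6: at [15] ⇒ [21]

All cut coordinates (distinct, sorted): [10, 21, 25, 42, 46, 58, 77, 89, 92]

Fragments:
  [0,10): 10 bp
  [10,21): 11 bp
  [21,25): 4 bp
  [25,42): 17 bp
  [42,46): 4 bp
  [46,58): 12 bp
  [58,77): 19 bp
  [77,89): 12 bp
  [89,92): 3 bp
  [92,99): 7 bp

[3,4,4,7,10,11,12,12,17,19]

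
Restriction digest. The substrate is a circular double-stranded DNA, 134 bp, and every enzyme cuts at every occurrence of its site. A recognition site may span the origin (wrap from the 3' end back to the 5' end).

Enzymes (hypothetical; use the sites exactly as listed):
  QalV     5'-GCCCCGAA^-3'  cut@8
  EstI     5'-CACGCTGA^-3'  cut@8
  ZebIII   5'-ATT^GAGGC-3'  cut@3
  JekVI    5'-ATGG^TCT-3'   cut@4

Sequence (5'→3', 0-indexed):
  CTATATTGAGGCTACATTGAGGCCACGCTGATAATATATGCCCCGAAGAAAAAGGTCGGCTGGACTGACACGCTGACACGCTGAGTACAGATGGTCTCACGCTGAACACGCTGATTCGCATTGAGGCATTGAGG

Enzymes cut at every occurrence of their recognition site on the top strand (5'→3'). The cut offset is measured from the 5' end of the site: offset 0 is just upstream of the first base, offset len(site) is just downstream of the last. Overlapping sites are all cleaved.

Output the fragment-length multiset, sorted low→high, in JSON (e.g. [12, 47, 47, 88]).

[8,8,8,9,10,11,11,11,13,16,29]

Scan for sites:
  QalV (GCCCCGAA, off=8): starts [39] → cuts [47]
  EstI (CACGCTGA, off=8): starts [23, 68, 76, 97, 106] → cuts [31, 76, 84, 105, 114]
  ZebIII (ATTGAGGC, off=3): starts [4, 15, 119, 127] → cuts [7, 18, 122, 130]
  JekVI (ATGGTCT, off=4): starts [90] → cuts [94]

All cut coordinates (distinct, sorted): [7, 18, 31, 47, 76, 84, 94, 105, 114, 122, 130]

Fragments:
  7→18: 11 bp
  18→31: 13 bp
  31→47: 16 bp
  47→76: 29 bp
  76→84: 8 bp
  84→94: 10 bp
  94→105: 11 bp
  105→114: 9 bp
  114→122: 8 bp
  122→130: 8 bp
  130→7 (wrap): 134-130+7 = 11 bp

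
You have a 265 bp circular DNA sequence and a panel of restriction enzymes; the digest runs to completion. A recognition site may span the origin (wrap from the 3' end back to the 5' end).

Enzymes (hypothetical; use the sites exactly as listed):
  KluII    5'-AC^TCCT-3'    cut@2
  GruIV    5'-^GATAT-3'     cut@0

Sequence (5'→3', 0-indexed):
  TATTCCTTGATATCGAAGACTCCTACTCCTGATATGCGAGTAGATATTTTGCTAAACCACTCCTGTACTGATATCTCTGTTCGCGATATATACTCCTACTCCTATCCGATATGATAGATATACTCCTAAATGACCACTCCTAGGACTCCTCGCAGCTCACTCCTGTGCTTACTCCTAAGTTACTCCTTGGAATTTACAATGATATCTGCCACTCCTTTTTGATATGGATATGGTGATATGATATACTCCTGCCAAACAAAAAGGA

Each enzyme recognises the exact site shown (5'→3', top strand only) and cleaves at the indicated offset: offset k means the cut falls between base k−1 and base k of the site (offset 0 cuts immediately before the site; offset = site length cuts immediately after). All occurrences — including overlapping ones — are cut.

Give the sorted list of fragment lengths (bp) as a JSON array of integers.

Site scan:
  KluII (ACTCCT, off=2): starts [18, 24, 58, 91, 97, 121, 135, 144, 158, 170, 181, 210, 244] → cuts [20, 26, 60, 93, 99, 123, 137, 146, 160, 172, 183, 212, 246]
  GruIV (GATAT, off=0): starts [8, 30, 42, 69, 84, 107, 116, 200, 220, 226, 234, 239, 263] → cuts [8, 30, 42, 69, 84, 107, 116, 200, 220, 226, 234, 239, 263]

Pooled cuts: [8, 20, 26, 30, 42, 60, 69, 84, 93, 99, 107, 116, 123, 137, 146, 160, 172, 183, 200, 212, 220, 226, 234, 239, 246, 263]

Fragments:
  8→20: 12 bp
  20→26: 6 bp
  26→30: 4 bp
  30→42: 12 bp
  42→60: 18 bp
  60→69: 9 bp
  69→84: 15 bp
  84→93: 9 bp
  93→99: 6 bp
  99→107: 8 bp
  107→116: 9 bp
  116→123: 7 bp
  123→137: 14 bp
  137→146: 9 bp
  146→160: 14 bp
  160→172: 12 bp
  172→183: 11 bp
  183→200: 17 bp
  200→212: 12 bp
  212→220: 8 bp
  220→226: 6 bp
  226→234: 8 bp
  234→239: 5 bp
  239→246: 7 bp
  246→263: 17 bp
  263→8 (wrap): 265-263+8 = 10 bp

[4,5,6,6,6,7,7,8,8,8,9,9,9,9,10,11,12,12,12,12,14,14,15,17,17,18]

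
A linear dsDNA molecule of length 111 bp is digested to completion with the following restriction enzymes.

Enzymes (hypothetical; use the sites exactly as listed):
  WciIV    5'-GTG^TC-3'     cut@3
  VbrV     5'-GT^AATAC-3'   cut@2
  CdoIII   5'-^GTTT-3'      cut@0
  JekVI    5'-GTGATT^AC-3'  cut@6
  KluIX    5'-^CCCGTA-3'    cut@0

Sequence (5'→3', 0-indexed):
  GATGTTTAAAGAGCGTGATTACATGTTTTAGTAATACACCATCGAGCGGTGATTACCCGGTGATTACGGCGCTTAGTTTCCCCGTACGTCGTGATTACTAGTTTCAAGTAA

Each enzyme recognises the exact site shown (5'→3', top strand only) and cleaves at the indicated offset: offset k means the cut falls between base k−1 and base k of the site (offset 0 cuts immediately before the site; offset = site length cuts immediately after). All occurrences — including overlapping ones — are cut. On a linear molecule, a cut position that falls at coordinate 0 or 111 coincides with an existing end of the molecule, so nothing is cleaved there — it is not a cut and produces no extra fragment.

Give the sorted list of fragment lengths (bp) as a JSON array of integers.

Scan for sites:
  WciIV (GTGTC, off=3): no sites
  VbrV GTAATAC/2: at [30] ⇒ [32]
  CdoIII GTTT/0: at [3, 24, 75, 100] ⇒ [3, 24, 75, 100]
  JekVI GTGATTAC/6: at [14, 48, 59, 90] ⇒ [20, 54, 65, 96]
  KluIX CCCGTA/0: at [80] ⇒ [80]

Pooled cuts: [3, 20, 24, 32, 54, 65, 75, 80, 96, 100]

Fragment lengths:
  [0,3): 3 bp
  [3,20): 17 bp
  [20,24): 4 bp
  [24,32): 8 bp
  [32,54): 22 bp
  [54,65): 11 bp
  [65,75): 10 bp
  [75,80): 5 bp
  [80,96): 16 bp
  [96,100): 4 bp
  [100,111): 11 bp

[3,4,4,5,8,10,11,11,16,17,22]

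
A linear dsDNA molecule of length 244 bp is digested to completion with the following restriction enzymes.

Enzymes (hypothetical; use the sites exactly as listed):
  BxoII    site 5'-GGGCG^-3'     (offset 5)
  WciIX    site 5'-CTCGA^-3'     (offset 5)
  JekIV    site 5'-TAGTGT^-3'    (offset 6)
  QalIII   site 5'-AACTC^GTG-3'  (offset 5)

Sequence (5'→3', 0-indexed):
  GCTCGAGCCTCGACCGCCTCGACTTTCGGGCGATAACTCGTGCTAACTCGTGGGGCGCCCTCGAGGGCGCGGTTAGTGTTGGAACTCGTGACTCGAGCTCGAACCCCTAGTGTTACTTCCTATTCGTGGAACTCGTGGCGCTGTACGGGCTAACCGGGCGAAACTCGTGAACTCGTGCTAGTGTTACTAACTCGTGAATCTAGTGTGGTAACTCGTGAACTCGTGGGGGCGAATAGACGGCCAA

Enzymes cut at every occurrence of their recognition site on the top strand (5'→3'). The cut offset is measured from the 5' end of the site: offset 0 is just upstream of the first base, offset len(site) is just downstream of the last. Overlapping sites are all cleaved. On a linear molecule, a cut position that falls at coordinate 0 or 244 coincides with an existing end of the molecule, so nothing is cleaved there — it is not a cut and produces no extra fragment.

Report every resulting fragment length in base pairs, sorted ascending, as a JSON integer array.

[5,6,6,6,7,7,7,8,8,8,8,8,9,9,9,9,10,10,10,10,11,13,13,21,26]

Per-enzyme occurrences:
  BxoII (GGGCG, off=5): starts [27, 52, 64, 155, 226] → cuts [32, 57, 69, 160, 231]
  WciIX (CTCGA, off=5): starts [1, 8, 17, 59, 91, 97] → cuts [6, 13, 22, 64, 96, 102]
  JekIV (TAGTGT, off=6): starts [73, 107, 178, 200] → cuts [79, 113, 184, 206]
  QalIII (AACTCGTG, off=5): starts [34, 44, 82, 129, 161, 169, 188, 209, 217] → cuts [39, 49, 87, 134, 166, 174, 193, 214, 222]

All cut coordinates (distinct, sorted): [6, 13, 22, 32, 39, 49, 57, 64, 69, 79, 87, 96, 102, 113, 134, 160, 166, 174, 184, 193, 206, 214, 222, 231]

Fragments:
  [0,6): 6 bp
  [6,13): 7 bp
  [13,22): 9 bp
  [22,32): 10 bp
  [32,39): 7 bp
  [39,49): 10 bp
  [49,57): 8 bp
  [57,64): 7 bp
  [64,69): 5 bp
  [69,79): 10 bp
  [79,87): 8 bp
  [87,96): 9 bp
  [96,102): 6 bp
  [102,113): 11 bp
  [113,134): 21 bp
  [134,160): 26 bp
  [160,166): 6 bp
  [166,174): 8 bp
  [174,184): 10 bp
  [184,193): 9 bp
  [193,206): 13 bp
  [206,214): 8 bp
  [214,222): 8 bp
  [222,231): 9 bp
  [231,244): 13 bp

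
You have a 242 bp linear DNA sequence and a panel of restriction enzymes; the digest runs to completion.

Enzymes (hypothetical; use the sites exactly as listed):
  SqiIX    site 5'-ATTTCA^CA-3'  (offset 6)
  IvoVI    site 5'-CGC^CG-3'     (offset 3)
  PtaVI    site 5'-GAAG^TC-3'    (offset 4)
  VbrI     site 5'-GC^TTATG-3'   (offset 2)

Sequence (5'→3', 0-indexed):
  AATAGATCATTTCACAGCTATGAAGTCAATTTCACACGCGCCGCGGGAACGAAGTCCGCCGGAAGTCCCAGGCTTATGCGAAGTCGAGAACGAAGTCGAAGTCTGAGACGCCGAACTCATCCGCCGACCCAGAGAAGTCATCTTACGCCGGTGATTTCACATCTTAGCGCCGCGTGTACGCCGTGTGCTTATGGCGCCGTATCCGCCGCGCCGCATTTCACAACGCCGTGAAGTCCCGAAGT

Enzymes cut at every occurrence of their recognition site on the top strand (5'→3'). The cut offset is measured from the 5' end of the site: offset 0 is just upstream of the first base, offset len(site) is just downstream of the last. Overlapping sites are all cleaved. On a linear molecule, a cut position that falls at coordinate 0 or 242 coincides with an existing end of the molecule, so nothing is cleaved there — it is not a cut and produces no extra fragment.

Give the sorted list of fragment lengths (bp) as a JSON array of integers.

[5,5,6,6,6,7,7,7,8,9,9,9,9,9,10,10,11,11,11,11,11,12,13,13,13,14]

Per-enzyme occurrences:
  SqiIX (ATTTCACA, off=6): starts [8, 28, 153, 214] → cuts [14, 34, 159, 220]
  IvoVI (CGCCG, off=3): starts [38, 56, 108, 121, 145, 167, 178, 194, 203, 208, 223] → cuts [41, 59, 111, 124, 148, 170, 181, 197, 206, 211, 226]
  PtaVI (GAAGTC, off=4): starts [21, 50, 61, 79, 91, 97, 133, 229] → cuts [25, 54, 65, 83, 95, 101, 137, 233]
  VbrI (GCTTATG, off=2): starts [71, 186] → cuts [73, 188]

All cut coordinates (distinct, sorted): [14, 25, 34, 41, 54, 59, 65, 73, 83, 95, 101, 111, 124, 137, 148, 159, 170, 181, 188, 197, 206, 211, 220, 226, 233]

Fragment lengths:
  [0,14): 14 bp
  [14,25): 11 bp
  [25,34): 9 bp
  [34,41): 7 bp
  [41,54): 13 bp
  [54,59): 5 bp
  [59,65): 6 bp
  [65,73): 8 bp
  [73,83): 10 bp
  [83,95): 12 bp
  [95,101): 6 bp
  [101,111): 10 bp
  [111,124): 13 bp
  [124,137): 13 bp
  [137,148): 11 bp
  [148,159): 11 bp
  [159,170): 11 bp
  [170,181): 11 bp
  [181,188): 7 bp
  [188,197): 9 bp
  [197,206): 9 bp
  [206,211): 5 bp
  [211,220): 9 bp
  [220,226): 6 bp
  [226,233): 7 bp
  [233,242): 9 bp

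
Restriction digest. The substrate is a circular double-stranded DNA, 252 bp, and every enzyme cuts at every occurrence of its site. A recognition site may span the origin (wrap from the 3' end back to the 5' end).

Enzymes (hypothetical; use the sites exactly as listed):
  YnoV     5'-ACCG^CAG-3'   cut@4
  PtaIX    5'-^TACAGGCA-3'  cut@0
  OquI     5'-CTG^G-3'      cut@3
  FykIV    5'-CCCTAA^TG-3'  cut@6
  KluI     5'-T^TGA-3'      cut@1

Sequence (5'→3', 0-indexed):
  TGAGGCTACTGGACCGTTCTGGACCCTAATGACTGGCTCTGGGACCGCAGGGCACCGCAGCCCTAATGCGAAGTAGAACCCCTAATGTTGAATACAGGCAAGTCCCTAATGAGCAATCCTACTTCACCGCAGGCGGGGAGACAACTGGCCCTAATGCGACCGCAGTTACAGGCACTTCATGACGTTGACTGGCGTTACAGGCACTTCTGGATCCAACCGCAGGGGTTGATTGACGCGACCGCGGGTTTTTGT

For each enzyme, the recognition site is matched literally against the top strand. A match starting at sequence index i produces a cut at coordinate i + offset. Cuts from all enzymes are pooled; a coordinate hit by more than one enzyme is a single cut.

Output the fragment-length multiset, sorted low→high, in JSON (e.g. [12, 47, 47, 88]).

[3,4,4,4,4,6,6,6,6,7,7,8,8,9,10,10,10,11,14,17,18,19,19,20,22]

Site scan:
  YnoV (ACCGCAG, off=4): starts [43, 53, 125, 158, 215] → cuts [47, 57, 129, 162, 219]
  PtaIX (TACAGGCA, off=0): starts [92, 166, 195] → cuts [92, 166, 195]
  OquI (CTGG, off=3): starts [8, 18, 32, 38, 144, 188, 206] → cuts [11, 21, 35, 41, 147, 191, 209]
  FykIV (CCCTAATG, off=6): starts [23, 60, 79, 103, 148] → cuts [29, 66, 85, 109, 154]
  KluI (TTGA, off=1): starts [87, 184, 225, 229, 251] → cuts [0, 88, 185, 226, 230]

All cut coordinates (distinct, sorted): [0, 11, 21, 29, 35, 41, 47, 57, 66, 85, 88, 92, 109, 129, 147, 154, 162, 166, 185, 191, 195, 209, 219, 226, 230]

Fragment lengths:
  0→11: 11 bp
  11→21: 10 bp
  21→29: 8 bp
  29→35: 6 bp
  35→41: 6 bp
  41→47: 6 bp
  47→57: 10 bp
  57→66: 9 bp
  66→85: 19 bp
  85→88: 3 bp
  88→92: 4 bp
  92→109: 17 bp
  109→129: 20 bp
  129→147: 18 bp
  147→154: 7 bp
  154→162: 8 bp
  162→166: 4 bp
  166→185: 19 bp
  185→191: 6 bp
  191→195: 4 bp
  195→209: 14 bp
  209→219: 10 bp
  219→226: 7 bp
  226→230: 4 bp
  230→0 (wrap): 252-230+0 = 22 bp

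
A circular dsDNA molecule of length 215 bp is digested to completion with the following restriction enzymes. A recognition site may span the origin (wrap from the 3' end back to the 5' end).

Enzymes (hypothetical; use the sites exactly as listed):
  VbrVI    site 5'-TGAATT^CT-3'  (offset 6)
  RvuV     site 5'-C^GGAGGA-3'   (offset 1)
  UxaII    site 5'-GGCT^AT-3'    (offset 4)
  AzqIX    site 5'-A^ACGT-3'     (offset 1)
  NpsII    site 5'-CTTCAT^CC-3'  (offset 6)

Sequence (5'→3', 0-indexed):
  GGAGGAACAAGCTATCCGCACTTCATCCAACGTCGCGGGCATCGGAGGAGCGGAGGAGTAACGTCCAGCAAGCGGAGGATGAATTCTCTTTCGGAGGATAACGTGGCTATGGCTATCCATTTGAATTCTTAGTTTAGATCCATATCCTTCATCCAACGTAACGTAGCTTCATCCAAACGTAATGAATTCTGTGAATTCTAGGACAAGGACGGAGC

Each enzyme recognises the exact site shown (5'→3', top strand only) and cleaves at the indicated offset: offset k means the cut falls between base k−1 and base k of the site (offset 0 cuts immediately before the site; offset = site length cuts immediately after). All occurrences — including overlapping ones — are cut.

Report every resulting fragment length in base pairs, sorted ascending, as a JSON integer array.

Site scan:
  VbrVI (TGAATTCT, off=6): starts [79, 121, 182, 191] → cuts [85, 127, 188, 197]
  RvuV (CGGAGGA, off=1): starts [42, 50, 72, 91, 214] → cuts [0, 43, 51, 73, 92]
  UxaII (GGCTAT, off=4): starts [104, 110] → cuts [108, 114]
  AzqIX (AACGT, off=1): starts [28, 59, 99, 154, 159, 175] → cuts [29, 60, 100, 155, 160, 176]
  NpsII (CTTCATCC, off=6): starts [20, 146, 166] → cuts [26, 152, 172]

Pooled cuts: [0, 26, 29, 43, 51, 60, 73, 85, 92, 100, 108, 114, 127, 152, 155, 160, 172, 176, 188, 197]

Fragments:
  0→26: 26 bp
  26→29: 3 bp
  29→43: 14 bp
  43→51: 8 bp
  51→60: 9 bp
  60→73: 13 bp
  73→85: 12 bp
  85→92: 7 bp
  92→100: 8 bp
  100→108: 8 bp
  108→114: 6 bp
  114→127: 13 bp
  127→152: 25 bp
  152→155: 3 bp
  155→160: 5 bp
  160→172: 12 bp
  172→176: 4 bp
  176→188: 12 bp
  188→197: 9 bp
  197→0 (wrap): 215-197+0 = 18 bp

[3,3,4,5,6,7,8,8,8,9,9,12,12,12,13,13,14,18,25,26]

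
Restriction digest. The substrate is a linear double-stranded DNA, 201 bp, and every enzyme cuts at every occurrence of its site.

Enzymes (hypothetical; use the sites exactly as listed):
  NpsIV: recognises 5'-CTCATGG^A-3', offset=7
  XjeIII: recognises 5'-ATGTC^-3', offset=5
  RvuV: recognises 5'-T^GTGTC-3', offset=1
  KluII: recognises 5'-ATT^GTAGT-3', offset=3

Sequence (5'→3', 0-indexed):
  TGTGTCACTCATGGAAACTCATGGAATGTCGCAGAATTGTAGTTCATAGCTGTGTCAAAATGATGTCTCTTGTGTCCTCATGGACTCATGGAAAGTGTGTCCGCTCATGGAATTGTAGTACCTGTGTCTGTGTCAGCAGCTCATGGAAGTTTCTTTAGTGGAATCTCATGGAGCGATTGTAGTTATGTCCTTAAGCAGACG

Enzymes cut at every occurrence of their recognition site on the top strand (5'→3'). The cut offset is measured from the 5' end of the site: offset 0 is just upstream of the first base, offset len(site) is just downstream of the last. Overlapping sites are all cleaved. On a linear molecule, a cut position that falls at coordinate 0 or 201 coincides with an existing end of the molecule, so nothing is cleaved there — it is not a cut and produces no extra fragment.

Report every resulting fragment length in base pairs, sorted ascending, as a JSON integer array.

Per-enzyme occurrences:
  NpsIV (CTCATGGA, off=7): starts [7, 17, 76, 84, 103, 139, 164] → cuts [14, 24, 83, 91, 110, 146, 171]
  XjeIII (ATGTC, off=5): starts [25, 62, 184] → cuts [30, 67, 189]
  RvuV (TGTGTC, off=1): starts [0, 50, 70, 95, 122, 128] → cuts [1, 51, 71, 96, 123, 129]
  KluII (ATTGTAGT, off=3): starts [35, 111, 175] → cuts [38, 114, 178]

Pooled cuts: [1, 14, 24, 30, 38, 51, 67, 71, 83, 91, 96, 110, 114, 123, 129, 146, 171, 178, 189]

Fragment lengths:
  [0,1): 1 bp
  [1,14): 13 bp
  [14,24): 10 bp
  [24,30): 6 bp
  [30,38): 8 bp
  [38,51): 13 bp
  [51,67): 16 bp
  [67,71): 4 bp
  [71,83): 12 bp
  [83,91): 8 bp
  [91,96): 5 bp
  [96,110): 14 bp
  [110,114): 4 bp
  [114,123): 9 bp
  [123,129): 6 bp
  [129,146): 17 bp
  [146,171): 25 bp
  [171,178): 7 bp
  [178,189): 11 bp
  [189,201): 12 bp

[1,4,4,5,6,6,7,8,8,9,10,11,12,12,13,13,14,16,17,25]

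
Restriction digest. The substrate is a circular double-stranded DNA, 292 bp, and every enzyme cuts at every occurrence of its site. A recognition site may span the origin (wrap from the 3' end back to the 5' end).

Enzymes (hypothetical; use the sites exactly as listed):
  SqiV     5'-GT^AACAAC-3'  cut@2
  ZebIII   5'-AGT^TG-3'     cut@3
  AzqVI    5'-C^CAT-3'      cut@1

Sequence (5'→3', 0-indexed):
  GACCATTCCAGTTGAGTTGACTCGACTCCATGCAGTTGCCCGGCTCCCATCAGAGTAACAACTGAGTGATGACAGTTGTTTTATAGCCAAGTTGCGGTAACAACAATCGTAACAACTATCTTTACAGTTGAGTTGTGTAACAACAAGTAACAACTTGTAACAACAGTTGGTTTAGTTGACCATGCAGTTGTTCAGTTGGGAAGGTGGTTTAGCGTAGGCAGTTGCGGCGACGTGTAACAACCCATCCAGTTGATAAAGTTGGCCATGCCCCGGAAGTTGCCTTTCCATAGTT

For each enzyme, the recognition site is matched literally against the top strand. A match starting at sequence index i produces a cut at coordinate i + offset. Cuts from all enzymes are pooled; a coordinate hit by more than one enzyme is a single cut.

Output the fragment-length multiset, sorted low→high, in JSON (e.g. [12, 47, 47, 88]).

[4,4,4,5,5,5,6,6,7,8,8,8,8,8,9,9,9,9,9,10,10,11,11,12,13,14,16,18,20,26]

Site scan:
  SqiV GTAACAAC/2: at [54, 96, 108, 136, 146, 156, 233] ⇒ [56, 98, 110, 138, 148, 158, 235]
  ZebIII AGTTG/3: at [9, 14, 33, 73, 89, 125, 130, 164, 173, 185, 193, 219, 247, 256, 274, 288] ⇒ [12, 17, 36, 76, 92, 128, 133, 167, 176, 188, 196, 222, 250, 259, 277, 291]
  AzqVI CCAT/1: at [2, 27, 46, 179, 241, 262, 284] ⇒ [3, 28, 47, 180, 242, 263, 285]

All cut coordinates (distinct, sorted): [3, 12, 17, 28, 36, 47, 56, 76, 92, 98, 110, 128, 133, 138, 148, 158, 167, 176, 180, 188, 196, 222, 235, 242, 250, 259, 263, 277, 285, 291]

Fragments:
  3→12: 9 bp
  12→17: 5 bp
  17→28: 11 bp
  28→36: 8 bp
  36→47: 11 bp
  47→56: 9 bp
  56→76: 20 bp
  76→92: 16 bp
  92→98: 6 bp
  98→110: 12 bp
  110→128: 18 bp
  128→133: 5 bp
  133→138: 5 bp
  138→148: 10 bp
  148→158: 10 bp
  158→167: 9 bp
  167→176: 9 bp
  176→180: 4 bp
  180→188: 8 bp
  188→196: 8 bp
  196→222: 26 bp
  222→235: 13 bp
  235→242: 7 bp
  242→250: 8 bp
  250→259: 9 bp
  259→263: 4 bp
  263→277: 14 bp
  277→285: 8 bp
  285→291: 6 bp
  291→3 (wrap): 292-291+3 = 4 bp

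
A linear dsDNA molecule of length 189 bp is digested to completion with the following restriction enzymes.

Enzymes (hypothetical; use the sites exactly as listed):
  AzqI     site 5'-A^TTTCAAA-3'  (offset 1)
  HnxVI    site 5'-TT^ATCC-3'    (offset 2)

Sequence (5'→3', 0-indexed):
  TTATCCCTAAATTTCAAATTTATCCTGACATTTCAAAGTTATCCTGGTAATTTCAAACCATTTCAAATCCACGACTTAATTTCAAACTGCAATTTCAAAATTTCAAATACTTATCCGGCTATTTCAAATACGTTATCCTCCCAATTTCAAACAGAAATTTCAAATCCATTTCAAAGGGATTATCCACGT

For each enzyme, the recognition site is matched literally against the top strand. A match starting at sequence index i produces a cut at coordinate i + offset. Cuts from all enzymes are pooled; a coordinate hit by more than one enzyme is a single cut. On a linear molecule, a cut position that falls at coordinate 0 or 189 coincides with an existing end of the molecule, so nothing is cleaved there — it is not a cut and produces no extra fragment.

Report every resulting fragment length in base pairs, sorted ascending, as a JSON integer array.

Site scan:
  AzqI (ATTTCAAA, off=1): starts [10, 29, 49, 59, 78, 91, 99, 120, 143, 156, 167] → cuts [11, 30, 50, 60, 79, 92, 100, 121, 144, 157, 168]
  HnxVI (TTATCC, off=2): starts [0, 19, 38, 110, 132, 179] → cuts [2, 21, 40, 112, 134, 181]

All cut coordinates (distinct, sorted): [2, 11, 21, 30, 40, 50, 60, 79, 92, 100, 112, 121, 134, 144, 157, 168, 181]

Fragments:
  [0,2): 2 bp
  [2,11): 9 bp
  [11,21): 10 bp
  [21,30): 9 bp
  [30,40): 10 bp
  [40,50): 10 bp
  [50,60): 10 bp
  [60,79): 19 bp
  [79,92): 13 bp
  [92,100): 8 bp
  [100,112): 12 bp
  [112,121): 9 bp
  [121,134): 13 bp
  [134,144): 10 bp
  [144,157): 13 bp
  [157,168): 11 bp
  [168,181): 13 bp
  [181,189): 8 bp

[2,8,8,9,9,9,10,10,10,10,10,11,12,13,13,13,13,19]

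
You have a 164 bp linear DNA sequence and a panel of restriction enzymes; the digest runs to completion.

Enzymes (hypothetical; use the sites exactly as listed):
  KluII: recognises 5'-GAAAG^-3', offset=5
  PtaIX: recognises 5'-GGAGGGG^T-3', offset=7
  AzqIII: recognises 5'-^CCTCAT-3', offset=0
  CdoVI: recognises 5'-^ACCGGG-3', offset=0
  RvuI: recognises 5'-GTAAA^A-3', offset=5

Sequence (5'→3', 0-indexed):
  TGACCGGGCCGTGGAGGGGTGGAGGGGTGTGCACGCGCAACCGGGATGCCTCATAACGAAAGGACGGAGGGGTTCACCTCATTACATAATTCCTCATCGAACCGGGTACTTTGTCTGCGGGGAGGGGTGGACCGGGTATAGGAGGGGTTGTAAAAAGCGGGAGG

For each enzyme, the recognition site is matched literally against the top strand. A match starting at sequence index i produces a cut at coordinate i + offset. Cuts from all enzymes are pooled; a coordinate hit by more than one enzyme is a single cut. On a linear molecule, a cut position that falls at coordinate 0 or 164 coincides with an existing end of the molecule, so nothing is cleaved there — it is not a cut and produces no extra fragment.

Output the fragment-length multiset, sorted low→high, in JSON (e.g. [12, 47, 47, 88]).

[2,3,4,7,8,9,9,10,10,12,14,15,17,17,27]

Site scan:
  KluII GAAAG/5: at [57] ⇒ [62]
  PtaIX GGAGGGGT/7: at [12, 20, 65, 120, 140] ⇒ [19, 27, 72, 127, 147]
  AzqIII CCTCAT/0: at [48, 76, 91] ⇒ [48, 76, 91]
  CdoVI ACCGGG/0: at [2, 39, 100, 130] ⇒ [2, 39, 100, 130]
  RvuI GTAAAA/5: at [149] ⇒ [154]

All cut coordinates (distinct, sorted): [2, 19, 27, 39, 48, 62, 72, 76, 91, 100, 127, 130, 147, 154]

Fragment lengths:
  [0,2): 2 bp
  [2,19): 17 bp
  [19,27): 8 bp
  [27,39): 12 bp
  [39,48): 9 bp
  [48,62): 14 bp
  [62,72): 10 bp
  [72,76): 4 bp
  [76,91): 15 bp
  [91,100): 9 bp
  [100,127): 27 bp
  [127,130): 3 bp
  [130,147): 17 bp
  [147,154): 7 bp
  [154,164): 10 bp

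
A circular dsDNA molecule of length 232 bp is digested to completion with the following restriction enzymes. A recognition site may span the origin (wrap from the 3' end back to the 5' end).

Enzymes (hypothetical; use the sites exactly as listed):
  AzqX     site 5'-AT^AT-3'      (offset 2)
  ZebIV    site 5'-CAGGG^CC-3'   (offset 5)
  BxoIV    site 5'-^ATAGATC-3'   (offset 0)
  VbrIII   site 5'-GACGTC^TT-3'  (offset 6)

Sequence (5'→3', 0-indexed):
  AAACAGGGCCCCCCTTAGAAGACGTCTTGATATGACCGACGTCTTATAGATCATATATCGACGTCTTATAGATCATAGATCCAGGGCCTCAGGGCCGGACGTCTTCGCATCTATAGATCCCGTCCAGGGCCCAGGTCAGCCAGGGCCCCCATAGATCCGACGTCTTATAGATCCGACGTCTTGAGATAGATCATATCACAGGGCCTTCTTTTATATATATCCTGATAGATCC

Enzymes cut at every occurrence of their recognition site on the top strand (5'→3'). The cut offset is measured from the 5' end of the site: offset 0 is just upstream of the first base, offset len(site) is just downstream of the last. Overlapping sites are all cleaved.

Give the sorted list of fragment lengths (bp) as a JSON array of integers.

[2,2,2,2,2,2,5,5,5,6,7,8,9,9,9,9,9,9,11,12,12,14,14,16,16,17,18]

Per-enzyme occurrences:
  AzqX ATAT/2: at [29, 52, 54, 192, 212, 214, 216] ⇒ [31, 54, 56, 194, 214, 216, 218]
  ZebIV CAGGGCC/5: at [3, 81, 89, 124, 140, 198] ⇒ [8, 86, 94, 129, 145, 203]
  BxoIV ATAGATC/0: at [45, 67, 74, 112, 150, 166, 185, 224] ⇒ [45, 67, 74, 112, 150, 166, 185, 224]
  VbrIII GACGTCTT/6: at [20, 37, 59, 97, 158, 174] ⇒ [26, 43, 65, 103, 164, 180]

All cut coordinates (distinct, sorted): [8, 26, 31, 43, 45, 54, 56, 65, 67, 74, 86, 94, 103, 112, 129, 145, 150, 164, 166, 180, 185, 194, 203, 214, 216, 218, 224]

Fragments:
  8→26: 18 bp
  26→31: 5 bp
  31→43: 12 bp
  43→45: 2 bp
  45→54: 9 bp
  54→56: 2 bp
  56→65: 9 bp
  65→67: 2 bp
  67→74: 7 bp
  74→86: 12 bp
  86→94: 8 bp
  94→103: 9 bp
  103→112: 9 bp
  112→129: 17 bp
  129→145: 16 bp
  145→150: 5 bp
  150→164: 14 bp
  164→166: 2 bp
  166→180: 14 bp
  180→185: 5 bp
  185→194: 9 bp
  194→203: 9 bp
  203→214: 11 bp
  214→216: 2 bp
  216→218: 2 bp
  218→224: 6 bp
  224→8 (wrap): 232-224+8 = 16 bp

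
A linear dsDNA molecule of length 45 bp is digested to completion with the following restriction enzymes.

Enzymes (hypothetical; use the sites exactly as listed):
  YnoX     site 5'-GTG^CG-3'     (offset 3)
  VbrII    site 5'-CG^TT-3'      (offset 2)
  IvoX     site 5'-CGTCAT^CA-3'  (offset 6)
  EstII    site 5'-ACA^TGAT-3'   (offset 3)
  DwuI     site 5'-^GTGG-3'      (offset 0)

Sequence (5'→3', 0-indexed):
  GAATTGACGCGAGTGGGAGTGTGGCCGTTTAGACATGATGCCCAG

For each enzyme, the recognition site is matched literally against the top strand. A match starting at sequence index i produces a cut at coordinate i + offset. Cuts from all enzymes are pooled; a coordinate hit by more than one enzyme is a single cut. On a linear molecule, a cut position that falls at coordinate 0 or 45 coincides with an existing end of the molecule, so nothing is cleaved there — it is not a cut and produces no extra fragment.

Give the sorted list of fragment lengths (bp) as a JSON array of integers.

[7,8,8,10,12]

Site scan:
  YnoX (GTGCG, off=3): no sites
  VbrII CGTT/2: at [25] ⇒ [27]
  IvoX (CGTCATCA, off=6): no sites
  EstII ACATGAT/3: at [32] ⇒ [35]
  DwuI GTGG/0: at [12, 20] ⇒ [12, 20]

All cut coordinates (distinct, sorted): [12, 20, 27, 35]

Fragments:
  [0,12): 12 bp
  [12,20): 8 bp
  [20,27): 7 bp
  [27,35): 8 bp
  [35,45): 10 bp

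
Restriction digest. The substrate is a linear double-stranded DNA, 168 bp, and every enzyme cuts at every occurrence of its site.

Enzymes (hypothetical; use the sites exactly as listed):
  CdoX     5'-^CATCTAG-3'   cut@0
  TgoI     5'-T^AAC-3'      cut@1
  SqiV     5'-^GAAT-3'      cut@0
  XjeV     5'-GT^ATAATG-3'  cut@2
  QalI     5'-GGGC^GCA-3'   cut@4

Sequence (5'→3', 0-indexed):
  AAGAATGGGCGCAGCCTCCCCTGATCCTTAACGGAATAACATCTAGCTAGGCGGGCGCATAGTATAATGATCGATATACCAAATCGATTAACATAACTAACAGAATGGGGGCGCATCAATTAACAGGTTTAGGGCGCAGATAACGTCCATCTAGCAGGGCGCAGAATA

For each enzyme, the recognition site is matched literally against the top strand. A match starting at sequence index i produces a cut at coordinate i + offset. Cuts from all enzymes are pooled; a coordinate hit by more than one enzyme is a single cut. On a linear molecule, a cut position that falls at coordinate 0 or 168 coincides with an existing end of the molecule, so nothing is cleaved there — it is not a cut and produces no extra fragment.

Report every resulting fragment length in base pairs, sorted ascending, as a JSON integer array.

Site scan:
  CdoX (CATCTAG, off=0): starts [39, 147] → cuts [39, 147]
  TgoI (TAAC, off=1): starts [28, 36, 88, 93, 97, 120, 140] → cuts [29, 37, 89, 94, 98, 121, 141]
  SqiV (GAAT, off=0): starts [2, 33, 102, 163] → cuts [2, 33, 102, 163]
  XjeV (GTATAATG, off=2): starts [61] → cuts [63]
  QalI (GGGCGCA, off=4): starts [6, 52, 108, 131, 156] → cuts [10, 56, 112, 135, 160]

All cut coordinates (distinct, sorted): [2, 10, 29, 33, 37, 39, 56, 63, 89, 94, 98, 102, 112, 121, 135, 141, 147, 160, 163]

Fragment lengths:
  [0,2): 2 bp
  [2,10): 8 bp
  [10,29): 19 bp
  [29,33): 4 bp
  [33,37): 4 bp
  [37,39): 2 bp
  [39,56): 17 bp
  [56,63): 7 bp
  [63,89): 26 bp
  [89,94): 5 bp
  [94,98): 4 bp
  [98,102): 4 bp
  [102,112): 10 bp
  [112,121): 9 bp
  [121,135): 14 bp
  [135,141): 6 bp
  [141,147): 6 bp
  [147,160): 13 bp
  [160,163): 3 bp
  [163,168): 5 bp

[2,2,3,4,4,4,4,5,5,6,6,7,8,9,10,13,14,17,19,26]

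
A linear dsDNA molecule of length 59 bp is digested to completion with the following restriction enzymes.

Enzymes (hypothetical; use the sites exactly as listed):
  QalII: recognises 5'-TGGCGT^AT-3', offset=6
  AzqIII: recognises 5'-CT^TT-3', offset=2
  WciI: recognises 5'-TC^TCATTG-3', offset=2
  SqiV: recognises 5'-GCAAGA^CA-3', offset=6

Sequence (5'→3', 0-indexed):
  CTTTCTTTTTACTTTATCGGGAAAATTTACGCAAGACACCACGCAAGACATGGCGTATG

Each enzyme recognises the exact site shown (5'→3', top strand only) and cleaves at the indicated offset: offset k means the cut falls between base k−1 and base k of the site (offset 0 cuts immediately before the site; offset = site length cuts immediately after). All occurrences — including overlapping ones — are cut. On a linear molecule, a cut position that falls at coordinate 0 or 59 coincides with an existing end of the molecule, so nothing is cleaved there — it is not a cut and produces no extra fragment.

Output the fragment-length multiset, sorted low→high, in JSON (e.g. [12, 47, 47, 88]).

Per-enzyme occurrences:
  QalII (TGGCGTAT, off=6): starts [50] → cuts [56]
  AzqIII (CTTT, off=2): starts [0, 4, 11] → cuts [2, 6, 13]
  WciI (TCTCATTG, off=2): no sites
  SqiV (GCAAGACA, off=6): starts [30, 42] → cuts [36, 48]

Pooled cuts: [2, 6, 13, 36, 48, 56]

Fragments:
  [0,2): 2 bp
  [2,6): 4 bp
  [6,13): 7 bp
  [13,36): 23 bp
  [36,48): 12 bp
  [48,56): 8 bp
  [56,59): 3 bp

[2,3,4,7,8,12,23]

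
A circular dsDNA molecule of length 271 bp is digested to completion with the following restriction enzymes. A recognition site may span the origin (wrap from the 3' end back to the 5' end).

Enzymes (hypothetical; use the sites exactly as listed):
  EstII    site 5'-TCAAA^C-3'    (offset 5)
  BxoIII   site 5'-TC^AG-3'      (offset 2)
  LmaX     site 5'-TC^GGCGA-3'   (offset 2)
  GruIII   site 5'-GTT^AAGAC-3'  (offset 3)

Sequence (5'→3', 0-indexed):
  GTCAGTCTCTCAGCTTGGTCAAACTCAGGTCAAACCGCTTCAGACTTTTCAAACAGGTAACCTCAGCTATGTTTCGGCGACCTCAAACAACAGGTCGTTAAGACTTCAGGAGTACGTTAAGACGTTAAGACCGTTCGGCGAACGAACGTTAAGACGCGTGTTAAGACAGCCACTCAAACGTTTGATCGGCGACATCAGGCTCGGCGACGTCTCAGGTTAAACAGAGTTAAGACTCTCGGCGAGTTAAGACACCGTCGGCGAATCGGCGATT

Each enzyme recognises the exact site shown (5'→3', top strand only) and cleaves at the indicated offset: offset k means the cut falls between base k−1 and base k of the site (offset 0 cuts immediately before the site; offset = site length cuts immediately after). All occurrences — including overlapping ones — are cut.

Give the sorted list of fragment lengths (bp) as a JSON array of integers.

Per-enzyme occurrences:
  EstII TCAAAC/5: at [18, 29, 48, 82, 173] ⇒ [23, 34, 53, 87, 178]
  BxoIII TCAG/2: at [1, 9, 24, 39, 62, 105, 194, 211] ⇒ [3, 11, 26, 41, 64, 107, 196, 213]
  LmaX TCGGCGA/2: at [73, 134, 185, 200, 235, 254, 262] ⇒ [75, 136, 187, 202, 237, 256, 264]
  GruIII GTTAAGAC/3: at [96, 115, 123, 147, 159, 225, 242] ⇒ [99, 118, 126, 150, 162, 228, 245]

Pooled cuts: [3, 11, 23, 26, 34, 41, 53, 64, 75, 87, 99, 107, 118, 126, 136, 150, 162, 178, 187, 196, 202, 213, 228, 237, 245, 256, 264]

Fragments:
  3→11: 8 bp
  11→23: 12 bp
  23→26: 3 bp
  26→34: 8 bp
  34→41: 7 bp
  41→53: 12 bp
  53→64: 11 bp
  64→75: 11 bp
  75→87: 12 bp
  87→99: 12 bp
  99→107: 8 bp
  107→118: 11 bp
  118→126: 8 bp
  126→136: 10 bp
  136→150: 14 bp
  150→162: 12 bp
  162→178: 16 bp
  178→187: 9 bp
  187→196: 9 bp
  196→202: 6 bp
  202→213: 11 bp
  213→228: 15 bp
  228→237: 9 bp
  237→245: 8 bp
  245→256: 11 bp
  256→264: 8 bp
  264→3 (wrap): 271-264+3 = 10 bp

[3,6,7,8,8,8,8,8,8,9,9,9,10,10,11,11,11,11,11,12,12,12,12,12,14,15,16]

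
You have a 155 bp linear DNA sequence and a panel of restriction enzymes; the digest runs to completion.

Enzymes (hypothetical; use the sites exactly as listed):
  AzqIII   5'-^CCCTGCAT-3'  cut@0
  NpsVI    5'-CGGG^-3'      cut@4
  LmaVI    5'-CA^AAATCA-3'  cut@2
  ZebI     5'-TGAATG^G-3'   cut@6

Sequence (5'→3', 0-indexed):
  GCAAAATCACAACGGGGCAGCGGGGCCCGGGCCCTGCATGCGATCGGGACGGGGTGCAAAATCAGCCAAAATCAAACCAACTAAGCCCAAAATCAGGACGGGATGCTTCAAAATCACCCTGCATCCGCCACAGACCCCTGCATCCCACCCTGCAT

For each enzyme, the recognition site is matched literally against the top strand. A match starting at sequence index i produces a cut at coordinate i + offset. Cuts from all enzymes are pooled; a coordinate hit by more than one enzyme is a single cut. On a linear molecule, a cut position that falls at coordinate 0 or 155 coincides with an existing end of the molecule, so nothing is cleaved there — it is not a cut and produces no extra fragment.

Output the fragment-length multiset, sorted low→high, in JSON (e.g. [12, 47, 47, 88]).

Per-enzyme occurrences:
  AzqIII CCCTGCAT/0: at [31, 116, 135, 147] ⇒ [31, 116, 135, 147]
  NpsVI CGGG/4: at [12, 20, 27, 44, 49, 98] ⇒ [16, 24, 31, 48, 53, 102]
  LmaVI CAAAATCA/2: at [1, 56, 66, 87, 108] ⇒ [3, 58, 68, 89, 110]
  ZebI (TGAATGG, off=6): no sites

Pooled cuts: [3, 16, 24, 31, 48, 53, 58, 68, 89, 102, 110, 116, 135, 147]

Fragments:
  [0,3): 3 bp
  [3,16): 13 bp
  [16,24): 8 bp
  [24,31): 7 bp
  [31,48): 17 bp
  [48,53): 5 bp
  [53,58): 5 bp
  [58,68): 10 bp
  [68,89): 21 bp
  [89,102): 13 bp
  [102,110): 8 bp
  [110,116): 6 bp
  [116,135): 19 bp
  [135,147): 12 bp
  [147,155): 8 bp

[3,5,5,6,7,8,8,8,10,12,13,13,17,19,21]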